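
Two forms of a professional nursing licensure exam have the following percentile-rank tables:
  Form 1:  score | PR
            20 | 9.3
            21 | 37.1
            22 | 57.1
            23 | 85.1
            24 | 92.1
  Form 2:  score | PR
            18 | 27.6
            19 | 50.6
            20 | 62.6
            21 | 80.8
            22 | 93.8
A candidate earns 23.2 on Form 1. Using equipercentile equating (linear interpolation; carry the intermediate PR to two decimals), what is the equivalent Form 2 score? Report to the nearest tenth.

21.4

PR of 23.2 on Form 1: 85.1 + (23.2 − 23)/(24 − 23) × (92.1 − 85.1) = 86.50
On Form 2, PR 86.50 falls between score 21 (PR 80.8) and 22 (PR 93.8).
Interpolate: 21 + (86.50 − 80.8)/(93.8 − 80.8) × (22 − 21) = 21.4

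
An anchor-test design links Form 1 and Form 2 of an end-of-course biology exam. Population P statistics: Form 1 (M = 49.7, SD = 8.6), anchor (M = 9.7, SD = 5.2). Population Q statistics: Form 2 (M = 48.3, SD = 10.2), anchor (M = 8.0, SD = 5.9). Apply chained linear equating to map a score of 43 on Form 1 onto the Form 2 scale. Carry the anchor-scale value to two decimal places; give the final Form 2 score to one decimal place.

Form 1 → anchor (Population P): v = (5.2/8.6)(43 − 49.7) + 9.7 = 5.65
anchor → Form 2 (Population Q): y = (10.2/5.9)(5.65 − 8.0) + 48.3 = 44.2

44.2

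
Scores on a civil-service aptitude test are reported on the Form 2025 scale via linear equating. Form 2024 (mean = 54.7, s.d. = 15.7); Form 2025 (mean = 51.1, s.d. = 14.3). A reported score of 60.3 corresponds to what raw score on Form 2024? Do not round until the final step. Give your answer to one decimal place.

Invert y = (SD_Y/SD_X)(x − M_X) + M_Y:
x = (SD_X/SD_Y)(y − M_Y) + M_X = (15.7/14.3)(60.3 − 51.1) + 54.7
x = 1.097902 × 9.200 + 54.7 = 64.8

64.8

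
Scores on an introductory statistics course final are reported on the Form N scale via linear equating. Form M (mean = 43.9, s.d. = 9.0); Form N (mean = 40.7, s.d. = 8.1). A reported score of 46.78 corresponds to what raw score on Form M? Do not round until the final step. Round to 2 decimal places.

50.66

Invert y = (SD_Y/SD_X)(x − M_X) + M_Y:
x = (SD_X/SD_Y)(y − M_Y) + M_X = (9.0/8.1)(46.78 − 40.7) + 43.9
x = 1.111111 × 6.080 + 43.9 = 50.66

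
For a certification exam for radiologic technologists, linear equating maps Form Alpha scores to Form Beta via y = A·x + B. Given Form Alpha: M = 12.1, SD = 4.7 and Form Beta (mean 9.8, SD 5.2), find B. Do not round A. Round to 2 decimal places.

-3.59

A = SD_Y / SD_X = 5.2 / 4.7 = 1.106383
B = M_Y − A·M_X = 9.8 − 1.106383 × 12.1 = -3.59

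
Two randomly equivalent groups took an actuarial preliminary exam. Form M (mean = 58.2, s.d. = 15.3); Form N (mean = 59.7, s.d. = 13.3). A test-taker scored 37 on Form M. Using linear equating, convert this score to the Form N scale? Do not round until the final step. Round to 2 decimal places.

41.27

Linear equating: y = (SD_Y/SD_X)(x − M_X) + M_Y
y = (13.3/15.3)(37 − 58.2) + 59.7
y = 0.869281 × -21.2 + 59.7 = -18.4288 + 59.7 = 41.27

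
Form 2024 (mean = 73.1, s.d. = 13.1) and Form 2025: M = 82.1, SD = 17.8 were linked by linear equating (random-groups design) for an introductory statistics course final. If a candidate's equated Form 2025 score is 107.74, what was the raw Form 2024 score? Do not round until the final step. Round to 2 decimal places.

Invert y = (SD_Y/SD_X)(x − M_X) + M_Y:
x = (SD_X/SD_Y)(y − M_Y) + M_X = (13.1/17.8)(107.74 − 82.1) + 73.1
x = 0.735955 × 25.640 + 73.1 = 91.97

91.97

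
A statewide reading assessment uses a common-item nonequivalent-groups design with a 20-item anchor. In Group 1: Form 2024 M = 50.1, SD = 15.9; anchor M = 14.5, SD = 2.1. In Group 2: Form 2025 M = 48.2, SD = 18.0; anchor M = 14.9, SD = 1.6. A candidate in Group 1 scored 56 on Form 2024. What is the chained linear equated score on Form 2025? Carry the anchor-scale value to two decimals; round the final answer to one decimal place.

Form 2024 → anchor (Group 1): v = (2.1/15.9)(56 − 50.1) + 14.5 = 15.28
anchor → Form 2025 (Group 2): y = (18.0/1.6)(15.28 − 14.9) + 48.2 = 52.5

52.5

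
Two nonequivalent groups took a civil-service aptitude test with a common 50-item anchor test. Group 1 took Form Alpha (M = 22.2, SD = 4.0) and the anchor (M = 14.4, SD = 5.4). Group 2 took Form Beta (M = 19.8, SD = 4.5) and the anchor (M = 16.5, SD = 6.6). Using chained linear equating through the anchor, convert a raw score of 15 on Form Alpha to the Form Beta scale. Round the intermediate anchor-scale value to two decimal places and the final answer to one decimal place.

11.7

Form Alpha → anchor (Group 1): v = (5.4/4.0)(15 − 22.2) + 14.4 = 4.68
anchor → Form Beta (Group 2): y = (4.5/6.6)(4.68 − 16.5) + 19.8 = 11.7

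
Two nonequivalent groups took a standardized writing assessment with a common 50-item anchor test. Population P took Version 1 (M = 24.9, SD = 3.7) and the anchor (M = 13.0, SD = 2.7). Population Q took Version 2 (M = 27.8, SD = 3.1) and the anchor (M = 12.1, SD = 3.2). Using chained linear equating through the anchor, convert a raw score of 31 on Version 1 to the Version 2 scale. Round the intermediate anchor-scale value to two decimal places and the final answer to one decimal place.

Version 1 → anchor (Population P): v = (2.7/3.7)(31 − 24.9) + 13.0 = 17.45
anchor → Version 2 (Population Q): y = (3.1/3.2)(17.45 − 12.1) + 27.8 = 33.0

33.0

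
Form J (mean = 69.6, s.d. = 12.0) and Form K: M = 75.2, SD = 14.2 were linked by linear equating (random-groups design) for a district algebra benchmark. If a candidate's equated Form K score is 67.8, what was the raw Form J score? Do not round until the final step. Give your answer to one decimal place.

Invert y = (SD_Y/SD_X)(x − M_X) + M_Y:
x = (SD_X/SD_Y)(y − M_Y) + M_X = (12.0/14.2)(67.8 − 75.2) + 69.6
x = 0.845070 × -7.400 + 69.6 = 63.3

63.3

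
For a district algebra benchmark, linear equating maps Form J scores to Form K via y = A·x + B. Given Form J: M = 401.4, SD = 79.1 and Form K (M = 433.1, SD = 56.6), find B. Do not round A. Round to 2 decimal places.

145.88

A = SD_Y / SD_X = 56.6 / 79.1 = 0.715550
B = M_Y − A·M_X = 433.1 − 0.715550 × 401.4 = 145.88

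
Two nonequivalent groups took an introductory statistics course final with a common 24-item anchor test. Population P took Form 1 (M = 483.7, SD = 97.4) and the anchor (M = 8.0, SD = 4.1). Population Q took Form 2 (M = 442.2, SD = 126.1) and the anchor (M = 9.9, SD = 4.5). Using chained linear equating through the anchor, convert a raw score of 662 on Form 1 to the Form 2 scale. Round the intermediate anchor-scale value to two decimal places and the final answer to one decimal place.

599.4

Form 1 → anchor (Population P): v = (4.1/97.4)(662 − 483.7) + 8.0 = 15.51
anchor → Form 2 (Population Q): y = (126.1/4.5)(15.51 − 9.9) + 442.2 = 599.4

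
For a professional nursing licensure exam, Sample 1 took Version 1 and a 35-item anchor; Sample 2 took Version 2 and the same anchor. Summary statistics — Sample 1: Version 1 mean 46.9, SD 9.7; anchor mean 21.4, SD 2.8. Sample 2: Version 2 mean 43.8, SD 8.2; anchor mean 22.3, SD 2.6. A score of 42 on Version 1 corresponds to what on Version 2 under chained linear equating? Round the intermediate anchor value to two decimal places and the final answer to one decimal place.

Version 1 → anchor (Sample 1): v = (2.8/9.7)(42 − 46.9) + 21.4 = 19.99
anchor → Version 2 (Sample 2): y = (8.2/2.6)(19.99 − 22.3) + 43.8 = 36.5

36.5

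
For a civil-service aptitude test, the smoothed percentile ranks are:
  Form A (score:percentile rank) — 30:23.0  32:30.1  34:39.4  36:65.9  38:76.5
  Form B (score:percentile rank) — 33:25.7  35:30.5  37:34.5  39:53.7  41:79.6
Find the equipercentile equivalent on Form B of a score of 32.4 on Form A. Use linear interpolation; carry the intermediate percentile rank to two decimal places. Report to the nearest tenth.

PR of 32.4 on Form A: 30.1 + (32.4 − 32)/(34 − 32) × (39.4 − 30.1) = 31.96
On Form B, PR 31.96 falls between score 35 (PR 30.5) and 37 (PR 34.5).
Interpolate: 35 + (31.96 − 30.5)/(34.5 − 30.5) × (37 − 35) = 35.7

35.7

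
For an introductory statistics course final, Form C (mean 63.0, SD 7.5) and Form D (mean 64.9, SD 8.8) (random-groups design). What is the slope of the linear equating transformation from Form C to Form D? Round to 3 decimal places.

A = SD_Y / SD_X = 8.8 / 7.5 = 1.173

1.173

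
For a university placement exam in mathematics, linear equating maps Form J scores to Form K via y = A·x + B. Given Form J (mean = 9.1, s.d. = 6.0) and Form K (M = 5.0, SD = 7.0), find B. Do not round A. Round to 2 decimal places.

A = SD_Y / SD_X = 7.0 / 6.0 = 1.166667
B = M_Y − A·M_X = 5.0 − 1.166667 × 9.1 = -5.62

-5.62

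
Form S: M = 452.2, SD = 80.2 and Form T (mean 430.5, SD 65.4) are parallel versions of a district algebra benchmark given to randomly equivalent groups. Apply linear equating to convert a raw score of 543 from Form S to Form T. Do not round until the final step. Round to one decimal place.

504.5

Linear equating: y = (SD_Y/SD_X)(x − M_X) + M_Y
y = (65.4/80.2)(543 − 452.2) + 430.5
y = 0.815461 × 90.8 + 430.5 = 74.0439 + 430.5 = 504.5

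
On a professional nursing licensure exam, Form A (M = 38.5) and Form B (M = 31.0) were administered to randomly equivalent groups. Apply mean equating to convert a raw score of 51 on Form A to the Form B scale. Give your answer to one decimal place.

Mean equating: y = x + (M_Y − M_X) = 51 + (31.0 − 38.5) = 43.5

43.5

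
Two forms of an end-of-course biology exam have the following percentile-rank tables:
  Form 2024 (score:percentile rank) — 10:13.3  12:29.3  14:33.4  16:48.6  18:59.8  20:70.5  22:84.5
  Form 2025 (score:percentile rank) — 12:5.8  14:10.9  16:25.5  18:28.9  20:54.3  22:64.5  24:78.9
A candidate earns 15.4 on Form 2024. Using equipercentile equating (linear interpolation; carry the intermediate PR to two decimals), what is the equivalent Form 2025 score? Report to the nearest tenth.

19.2

PR of 15.4 on Form 2024: 33.4 + (15.4 − 14)/(16 − 14) × (48.6 − 33.4) = 44.04
On Form 2025, PR 44.04 falls between score 18 (PR 28.9) and 20 (PR 54.3).
Interpolate: 18 + (44.04 − 28.9)/(54.3 − 28.9) × (20 − 18) = 19.2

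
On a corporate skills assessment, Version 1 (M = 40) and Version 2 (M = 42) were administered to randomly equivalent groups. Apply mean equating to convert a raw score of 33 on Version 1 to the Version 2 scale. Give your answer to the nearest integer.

35

Mean equating: y = x + (M_Y − M_X) = 33 + (42 − 40) = 35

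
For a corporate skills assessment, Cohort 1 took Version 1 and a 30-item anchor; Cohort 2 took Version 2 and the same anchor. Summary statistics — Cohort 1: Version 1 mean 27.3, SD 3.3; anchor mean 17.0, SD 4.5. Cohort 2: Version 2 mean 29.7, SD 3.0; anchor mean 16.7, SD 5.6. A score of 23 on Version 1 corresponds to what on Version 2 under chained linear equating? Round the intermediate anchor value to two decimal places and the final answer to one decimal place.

26.7

Version 1 → anchor (Cohort 1): v = (4.5/3.3)(23 − 27.3) + 17.0 = 11.14
anchor → Version 2 (Cohort 2): y = (3.0/5.6)(11.14 − 16.7) + 29.7 = 26.7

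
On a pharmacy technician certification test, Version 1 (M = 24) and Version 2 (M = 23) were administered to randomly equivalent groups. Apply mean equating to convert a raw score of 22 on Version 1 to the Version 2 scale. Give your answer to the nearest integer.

Mean equating: y = x + (M_Y − M_X) = 22 + (23 − 24) = 21

21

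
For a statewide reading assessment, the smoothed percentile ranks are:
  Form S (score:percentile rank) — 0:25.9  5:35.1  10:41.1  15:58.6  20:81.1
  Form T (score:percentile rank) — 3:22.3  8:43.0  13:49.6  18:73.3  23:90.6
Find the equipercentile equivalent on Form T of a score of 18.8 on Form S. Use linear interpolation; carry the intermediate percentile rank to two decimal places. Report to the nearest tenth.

PR of 18.8 on Form S: 58.6 + (18.8 − 15)/(20 − 15) × (81.1 − 58.6) = 75.70
On Form T, PR 75.70 falls between score 18 (PR 73.3) and 23 (PR 90.6).
Interpolate: 18 + (75.70 − 73.3)/(90.6 − 73.3) × (23 − 18) = 18.7

18.7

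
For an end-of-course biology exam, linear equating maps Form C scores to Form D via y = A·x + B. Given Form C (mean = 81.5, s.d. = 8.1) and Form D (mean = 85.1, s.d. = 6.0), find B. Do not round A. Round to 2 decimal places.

24.73

A = SD_Y / SD_X = 6.0 / 8.1 = 0.740741
B = M_Y − A·M_X = 85.1 − 0.740741 × 81.5 = 24.73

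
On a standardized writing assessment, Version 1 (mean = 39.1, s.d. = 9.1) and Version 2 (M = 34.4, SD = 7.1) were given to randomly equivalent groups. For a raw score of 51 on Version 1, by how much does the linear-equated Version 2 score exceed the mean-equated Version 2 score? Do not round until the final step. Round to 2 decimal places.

-2.62

Mean-equated: 51 + (34.4 − 39.1) = 46.30
Linear-equated: (7.1/9.1)(51 − 39.1) + 34.4 = 43.685
Difference = 43.685 − 46.30 = -2.62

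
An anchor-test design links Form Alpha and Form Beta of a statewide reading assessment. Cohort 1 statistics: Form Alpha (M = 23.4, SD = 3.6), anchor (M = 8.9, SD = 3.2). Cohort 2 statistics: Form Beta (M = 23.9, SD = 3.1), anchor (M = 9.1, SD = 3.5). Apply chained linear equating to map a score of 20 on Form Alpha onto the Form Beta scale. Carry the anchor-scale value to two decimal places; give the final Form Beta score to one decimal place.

Form Alpha → anchor (Cohort 1): v = (3.2/3.6)(20 − 23.4) + 8.9 = 5.88
anchor → Form Beta (Cohort 2): y = (3.1/3.5)(5.88 − 9.1) + 23.9 = 21.0

21.0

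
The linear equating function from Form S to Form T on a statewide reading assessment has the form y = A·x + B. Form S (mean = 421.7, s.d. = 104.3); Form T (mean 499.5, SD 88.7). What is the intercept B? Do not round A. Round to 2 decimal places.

A = SD_Y / SD_X = 88.7 / 104.3 = 0.850431
B = M_Y − A·M_X = 499.5 − 0.850431 × 421.7 = 140.87

140.87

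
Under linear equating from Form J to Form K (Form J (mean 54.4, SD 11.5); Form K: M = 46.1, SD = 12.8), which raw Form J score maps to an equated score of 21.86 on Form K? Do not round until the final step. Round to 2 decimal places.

32.62

Invert y = (SD_Y/SD_X)(x − M_X) + M_Y:
x = (SD_X/SD_Y)(y − M_Y) + M_X = (11.5/12.8)(21.86 − 46.1) + 54.4
x = 0.898438 × -24.240 + 54.4 = 32.62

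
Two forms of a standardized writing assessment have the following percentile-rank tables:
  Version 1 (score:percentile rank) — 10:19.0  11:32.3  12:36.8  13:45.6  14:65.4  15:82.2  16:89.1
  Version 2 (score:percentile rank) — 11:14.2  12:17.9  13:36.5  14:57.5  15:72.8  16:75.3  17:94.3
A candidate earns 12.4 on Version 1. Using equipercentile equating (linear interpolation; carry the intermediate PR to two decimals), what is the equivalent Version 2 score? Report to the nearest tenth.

PR of 12.4 on Version 1: 36.8 + (12.4 − 12)/(13 − 12) × (45.6 − 36.8) = 40.32
On Version 2, PR 40.32 falls between score 13 (PR 36.5) and 14 (PR 57.5).
Interpolate: 13 + (40.32 − 36.5)/(57.5 − 36.5) × (14 − 13) = 13.2

13.2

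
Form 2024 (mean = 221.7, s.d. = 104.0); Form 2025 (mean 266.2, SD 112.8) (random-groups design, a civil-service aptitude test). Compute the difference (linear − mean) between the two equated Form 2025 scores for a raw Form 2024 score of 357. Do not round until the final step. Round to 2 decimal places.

Mean-equated: 357 + (266.2 − 221.7) = 401.50
Linear-equated: (112.8/104.0)(357 − 221.7) + 266.2 = 412.948
Difference = 412.948 − 401.50 = 11.45

11.45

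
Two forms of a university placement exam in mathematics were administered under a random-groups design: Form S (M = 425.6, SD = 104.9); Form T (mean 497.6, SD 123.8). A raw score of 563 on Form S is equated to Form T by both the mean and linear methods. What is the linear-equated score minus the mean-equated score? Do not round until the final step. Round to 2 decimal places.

Mean-equated: 563 + (497.6 − 425.6) = 635.00
Linear-equated: (123.8/104.9)(563 − 425.6) + 497.6 = 659.756
Difference = 659.756 − 635.00 = 24.76

24.76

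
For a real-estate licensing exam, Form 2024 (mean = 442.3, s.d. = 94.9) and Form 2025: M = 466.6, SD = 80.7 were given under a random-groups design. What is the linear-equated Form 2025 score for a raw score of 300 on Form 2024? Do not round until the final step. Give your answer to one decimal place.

Linear equating: y = (SD_Y/SD_X)(x − M_X) + M_Y
y = (80.7/94.9)(300 − 442.3) + 466.6
y = 0.850369 × -142.3 + 466.6 = -121.0075 + 466.6 = 345.6

345.6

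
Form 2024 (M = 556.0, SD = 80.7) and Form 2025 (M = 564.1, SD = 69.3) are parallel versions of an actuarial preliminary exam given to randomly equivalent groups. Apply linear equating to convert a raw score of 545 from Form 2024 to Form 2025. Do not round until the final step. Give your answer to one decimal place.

554.7

Linear equating: y = (SD_Y/SD_X)(x − M_X) + M_Y
y = (69.3/80.7)(545 − 556.0) + 564.1
y = 0.858736 × -11.0 + 564.1 = -9.4461 + 564.1 = 554.7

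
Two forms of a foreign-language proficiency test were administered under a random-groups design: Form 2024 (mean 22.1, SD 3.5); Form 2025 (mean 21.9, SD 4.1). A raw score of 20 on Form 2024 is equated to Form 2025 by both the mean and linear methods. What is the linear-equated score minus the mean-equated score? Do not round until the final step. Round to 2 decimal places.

Mean-equated: 20 + (21.9 − 22.1) = 19.80
Linear-equated: (4.1/3.5)(20 − 22.1) + 21.9 = 19.440
Difference = 19.440 − 19.80 = -0.36

-0.36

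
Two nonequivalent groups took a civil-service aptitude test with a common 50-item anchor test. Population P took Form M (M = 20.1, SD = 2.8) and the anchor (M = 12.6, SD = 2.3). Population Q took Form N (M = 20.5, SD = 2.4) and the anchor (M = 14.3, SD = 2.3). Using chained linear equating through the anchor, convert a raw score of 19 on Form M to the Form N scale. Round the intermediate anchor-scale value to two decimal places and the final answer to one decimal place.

Form M → anchor (Population P): v = (2.3/2.8)(19 − 20.1) + 12.6 = 11.70
anchor → Form N (Population Q): y = (2.4/2.3)(11.70 − 14.3) + 20.5 = 17.8

17.8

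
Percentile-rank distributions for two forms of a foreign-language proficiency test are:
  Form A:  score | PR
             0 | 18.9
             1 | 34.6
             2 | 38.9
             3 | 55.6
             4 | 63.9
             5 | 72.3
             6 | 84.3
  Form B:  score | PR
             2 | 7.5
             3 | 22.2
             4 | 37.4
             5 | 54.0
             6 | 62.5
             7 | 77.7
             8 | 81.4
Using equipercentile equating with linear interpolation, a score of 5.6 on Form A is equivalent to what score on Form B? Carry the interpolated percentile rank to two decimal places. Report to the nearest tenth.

7.5

PR of 5.6 on Form A: 72.3 + (5.6 − 5)/(6 − 5) × (84.3 − 72.3) = 79.50
On Form B, PR 79.50 falls between score 7 (PR 77.7) and 8 (PR 81.4).
Interpolate: 7 + (79.50 − 77.7)/(81.4 − 77.7) × (8 − 7) = 7.5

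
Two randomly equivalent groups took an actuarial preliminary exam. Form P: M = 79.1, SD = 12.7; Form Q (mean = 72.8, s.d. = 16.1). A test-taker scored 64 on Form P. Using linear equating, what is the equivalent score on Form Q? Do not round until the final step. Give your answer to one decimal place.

53.7

Linear equating: y = (SD_Y/SD_X)(x − M_X) + M_Y
y = (16.1/12.7)(64 − 79.1) + 72.8
y = 1.267717 × -15.1 + 72.8 = -19.1425 + 72.8 = 53.7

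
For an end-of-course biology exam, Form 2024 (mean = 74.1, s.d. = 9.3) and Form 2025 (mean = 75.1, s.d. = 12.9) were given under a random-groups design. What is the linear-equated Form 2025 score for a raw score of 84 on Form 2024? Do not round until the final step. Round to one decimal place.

Linear equating: y = (SD_Y/SD_X)(x − M_X) + M_Y
y = (12.9/9.3)(84 − 74.1) + 75.1
y = 1.387097 × 9.9 + 75.1 = 13.7323 + 75.1 = 88.8

88.8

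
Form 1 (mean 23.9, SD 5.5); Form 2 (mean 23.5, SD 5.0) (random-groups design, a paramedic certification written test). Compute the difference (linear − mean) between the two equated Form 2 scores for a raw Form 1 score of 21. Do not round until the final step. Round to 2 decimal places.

Mean-equated: 21 + (23.5 − 23.9) = 20.60
Linear-equated: (5.0/5.5)(21 − 23.9) + 23.5 = 20.864
Difference = 20.864 − 20.60 = 0.26

0.26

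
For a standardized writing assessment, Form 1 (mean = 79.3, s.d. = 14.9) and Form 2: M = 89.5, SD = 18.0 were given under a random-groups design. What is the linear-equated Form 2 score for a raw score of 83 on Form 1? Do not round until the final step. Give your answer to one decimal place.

94.0

Linear equating: y = (SD_Y/SD_X)(x − M_X) + M_Y
y = (18.0/14.9)(83 − 79.3) + 89.5
y = 1.208054 × 3.7 + 89.5 = 4.4698 + 89.5 = 94.0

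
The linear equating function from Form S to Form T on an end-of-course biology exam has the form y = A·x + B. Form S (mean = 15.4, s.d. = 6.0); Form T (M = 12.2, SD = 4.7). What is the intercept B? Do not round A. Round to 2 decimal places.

0.14

A = SD_Y / SD_X = 4.7 / 6.0 = 0.783333
B = M_Y − A·M_X = 12.2 − 0.783333 × 15.4 = 0.14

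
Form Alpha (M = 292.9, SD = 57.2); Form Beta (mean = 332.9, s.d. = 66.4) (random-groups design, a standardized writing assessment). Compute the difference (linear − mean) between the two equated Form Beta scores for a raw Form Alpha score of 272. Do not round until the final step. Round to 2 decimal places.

Mean-equated: 272 + (332.9 − 292.9) = 312.00
Linear-equated: (66.4/57.2)(272 − 292.9) + 332.9 = 308.638
Difference = 308.638 − 312.00 = -3.36

-3.36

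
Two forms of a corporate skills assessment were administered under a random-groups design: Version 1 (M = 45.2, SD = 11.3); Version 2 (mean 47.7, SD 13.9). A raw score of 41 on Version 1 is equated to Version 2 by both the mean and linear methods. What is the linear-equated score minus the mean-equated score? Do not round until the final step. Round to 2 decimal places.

Mean-equated: 41 + (47.7 − 45.2) = 43.50
Linear-equated: (13.9/11.3)(41 − 45.2) + 47.7 = 42.534
Difference = 42.534 − 43.50 = -0.97

-0.97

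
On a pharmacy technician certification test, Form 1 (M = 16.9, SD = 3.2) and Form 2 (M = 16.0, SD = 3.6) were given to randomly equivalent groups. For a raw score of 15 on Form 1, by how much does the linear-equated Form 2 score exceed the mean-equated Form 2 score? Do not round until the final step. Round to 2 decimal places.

Mean-equated: 15 + (16.0 − 16.9) = 14.10
Linear-equated: (3.6/3.2)(15 − 16.9) + 16.0 = 13.863
Difference = 13.863 − 14.10 = -0.24

-0.24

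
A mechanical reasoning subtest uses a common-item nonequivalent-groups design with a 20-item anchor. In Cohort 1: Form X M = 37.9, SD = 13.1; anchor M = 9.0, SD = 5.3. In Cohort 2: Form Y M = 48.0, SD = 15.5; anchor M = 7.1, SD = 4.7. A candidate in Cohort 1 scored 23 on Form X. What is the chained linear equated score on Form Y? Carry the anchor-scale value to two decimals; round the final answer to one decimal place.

Form X → anchor (Cohort 1): v = (5.3/13.1)(23 − 37.9) + 9.0 = 2.97
anchor → Form Y (Cohort 2): y = (15.5/4.7)(2.97 − 7.1) + 48.0 = 34.4

34.4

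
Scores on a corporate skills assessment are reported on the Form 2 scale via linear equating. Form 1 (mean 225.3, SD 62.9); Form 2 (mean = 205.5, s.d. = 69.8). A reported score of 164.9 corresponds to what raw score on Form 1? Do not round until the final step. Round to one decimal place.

Invert y = (SD_Y/SD_X)(x − M_X) + M_Y:
x = (SD_X/SD_Y)(y − M_Y) + M_X = (62.9/69.8)(164.9 − 205.5) + 225.3
x = 0.901146 × -40.600 + 225.3 = 188.7

188.7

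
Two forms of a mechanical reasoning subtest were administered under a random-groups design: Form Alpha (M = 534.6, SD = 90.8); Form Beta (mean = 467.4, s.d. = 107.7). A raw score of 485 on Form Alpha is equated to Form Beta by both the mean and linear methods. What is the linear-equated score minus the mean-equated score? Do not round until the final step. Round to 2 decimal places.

Mean-equated: 485 + (467.4 − 534.6) = 417.80
Linear-equated: (107.7/90.8)(485 − 534.6) + 467.4 = 408.568
Difference = 408.568 − 417.80 = -9.23

-9.23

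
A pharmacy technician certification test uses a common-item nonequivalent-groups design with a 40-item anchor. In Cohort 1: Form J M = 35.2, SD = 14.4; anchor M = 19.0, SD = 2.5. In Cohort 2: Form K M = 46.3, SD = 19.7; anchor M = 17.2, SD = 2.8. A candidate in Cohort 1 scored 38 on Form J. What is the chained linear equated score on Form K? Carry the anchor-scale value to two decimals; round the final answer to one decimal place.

62.4

Form J → anchor (Cohort 1): v = (2.5/14.4)(38 − 35.2) + 19.0 = 19.49
anchor → Form K (Cohort 2): y = (19.7/2.8)(19.49 − 17.2) + 46.3 = 62.4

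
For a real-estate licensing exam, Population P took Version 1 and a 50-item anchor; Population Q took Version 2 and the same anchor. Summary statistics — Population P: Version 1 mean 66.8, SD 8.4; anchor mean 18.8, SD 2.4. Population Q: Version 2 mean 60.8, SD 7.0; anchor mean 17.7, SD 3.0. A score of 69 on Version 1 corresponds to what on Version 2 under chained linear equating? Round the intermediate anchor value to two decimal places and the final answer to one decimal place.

Version 1 → anchor (Population P): v = (2.4/8.4)(69 − 66.8) + 18.8 = 19.43
anchor → Version 2 (Population Q): y = (7.0/3.0)(19.43 − 17.7) + 60.8 = 64.8

64.8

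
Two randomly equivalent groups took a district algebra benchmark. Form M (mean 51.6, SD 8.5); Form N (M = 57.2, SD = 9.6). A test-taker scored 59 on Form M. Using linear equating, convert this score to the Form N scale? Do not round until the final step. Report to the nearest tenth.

Linear equating: y = (SD_Y/SD_X)(x − M_X) + M_Y
y = (9.6/8.5)(59 − 51.6) + 57.2
y = 1.129412 × 7.4 + 57.2 = 8.3576 + 57.2 = 65.6

65.6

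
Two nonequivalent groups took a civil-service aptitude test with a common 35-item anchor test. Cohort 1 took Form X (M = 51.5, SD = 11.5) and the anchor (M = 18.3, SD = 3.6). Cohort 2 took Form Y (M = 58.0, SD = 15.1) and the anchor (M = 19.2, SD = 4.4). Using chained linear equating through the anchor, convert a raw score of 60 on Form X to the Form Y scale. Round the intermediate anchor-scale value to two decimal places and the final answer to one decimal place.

Form X → anchor (Cohort 1): v = (3.6/11.5)(60 − 51.5) + 18.3 = 20.96
anchor → Form Y (Cohort 2): y = (15.1/4.4)(20.96 − 19.2) + 58.0 = 64.0

64.0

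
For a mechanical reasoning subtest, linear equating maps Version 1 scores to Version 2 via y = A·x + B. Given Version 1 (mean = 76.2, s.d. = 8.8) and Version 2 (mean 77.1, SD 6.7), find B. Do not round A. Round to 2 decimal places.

19.08

A = SD_Y / SD_X = 6.7 / 8.8 = 0.761364
B = M_Y − A·M_X = 77.1 − 0.761364 × 76.2 = 19.08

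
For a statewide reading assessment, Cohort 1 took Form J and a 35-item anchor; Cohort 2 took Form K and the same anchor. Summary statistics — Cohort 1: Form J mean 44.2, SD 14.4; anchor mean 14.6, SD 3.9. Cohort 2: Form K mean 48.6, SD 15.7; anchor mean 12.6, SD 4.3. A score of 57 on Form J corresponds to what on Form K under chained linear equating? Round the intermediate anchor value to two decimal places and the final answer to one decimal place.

68.6

Form J → anchor (Cohort 1): v = (3.9/14.4)(57 − 44.2) + 14.6 = 18.07
anchor → Form K (Cohort 2): y = (15.7/4.3)(18.07 − 12.6) + 48.6 = 68.6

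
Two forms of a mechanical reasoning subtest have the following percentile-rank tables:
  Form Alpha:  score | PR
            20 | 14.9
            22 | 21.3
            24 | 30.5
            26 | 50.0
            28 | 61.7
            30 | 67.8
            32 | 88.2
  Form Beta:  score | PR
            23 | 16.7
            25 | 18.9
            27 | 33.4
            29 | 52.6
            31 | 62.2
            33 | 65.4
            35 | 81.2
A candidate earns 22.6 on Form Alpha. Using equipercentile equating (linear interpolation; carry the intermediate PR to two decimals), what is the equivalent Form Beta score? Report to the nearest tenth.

25.7

PR of 22.6 on Form Alpha: 21.3 + (22.6 − 22)/(24 − 22) × (30.5 − 21.3) = 24.06
On Form Beta, PR 24.06 falls between score 25 (PR 18.9) and 27 (PR 33.4).
Interpolate: 25 + (24.06 − 18.9)/(33.4 − 18.9) × (27 − 25) = 25.7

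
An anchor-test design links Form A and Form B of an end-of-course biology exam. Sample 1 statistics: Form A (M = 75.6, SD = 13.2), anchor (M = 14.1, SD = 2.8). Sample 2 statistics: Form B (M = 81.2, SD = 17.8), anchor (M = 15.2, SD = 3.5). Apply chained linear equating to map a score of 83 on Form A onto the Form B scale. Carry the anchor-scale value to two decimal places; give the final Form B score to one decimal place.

Form A → anchor (Sample 1): v = (2.8/13.2)(83 − 75.6) + 14.1 = 15.67
anchor → Form B (Sample 2): y = (17.8/3.5)(15.67 − 15.2) + 81.2 = 83.6

83.6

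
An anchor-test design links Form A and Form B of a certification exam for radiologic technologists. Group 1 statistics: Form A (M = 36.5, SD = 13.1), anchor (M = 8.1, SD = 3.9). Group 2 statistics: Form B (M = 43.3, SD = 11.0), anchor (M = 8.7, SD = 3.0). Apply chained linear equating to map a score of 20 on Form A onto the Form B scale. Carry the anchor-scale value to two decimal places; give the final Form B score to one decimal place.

23.1

Form A → anchor (Group 1): v = (3.9/13.1)(20 − 36.5) + 8.1 = 3.19
anchor → Form B (Group 2): y = (11.0/3.0)(3.19 − 8.7) + 43.3 = 23.1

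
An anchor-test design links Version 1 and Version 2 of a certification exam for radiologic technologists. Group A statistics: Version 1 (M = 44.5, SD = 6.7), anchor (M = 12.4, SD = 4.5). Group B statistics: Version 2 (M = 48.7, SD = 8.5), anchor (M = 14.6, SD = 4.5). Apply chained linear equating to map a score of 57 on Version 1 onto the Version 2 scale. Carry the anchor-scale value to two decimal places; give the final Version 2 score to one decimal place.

Version 1 → anchor (Group A): v = (4.5/6.7)(57 − 44.5) + 12.4 = 20.80
anchor → Version 2 (Group B): y = (8.5/4.5)(20.80 − 14.6) + 48.7 = 60.4

60.4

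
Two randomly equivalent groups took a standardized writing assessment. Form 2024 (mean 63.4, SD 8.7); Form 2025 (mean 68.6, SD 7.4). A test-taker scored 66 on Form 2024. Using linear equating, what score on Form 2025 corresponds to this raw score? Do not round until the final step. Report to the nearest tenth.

70.8

Linear equating: y = (SD_Y/SD_X)(x − M_X) + M_Y
y = (7.4/8.7)(66 − 63.4) + 68.6
y = 0.850575 × 2.6 + 68.6 = 2.2115 + 68.6 = 70.8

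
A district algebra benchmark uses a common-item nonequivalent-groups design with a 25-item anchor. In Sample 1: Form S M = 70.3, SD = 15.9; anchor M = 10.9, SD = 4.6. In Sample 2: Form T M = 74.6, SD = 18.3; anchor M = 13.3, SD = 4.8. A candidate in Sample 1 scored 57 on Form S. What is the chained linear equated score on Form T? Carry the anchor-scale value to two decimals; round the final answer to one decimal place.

Form S → anchor (Sample 1): v = (4.6/15.9)(57 − 70.3) + 10.9 = 7.05
anchor → Form T (Sample 2): y = (18.3/4.8)(7.05 − 13.3) + 74.6 = 50.8

50.8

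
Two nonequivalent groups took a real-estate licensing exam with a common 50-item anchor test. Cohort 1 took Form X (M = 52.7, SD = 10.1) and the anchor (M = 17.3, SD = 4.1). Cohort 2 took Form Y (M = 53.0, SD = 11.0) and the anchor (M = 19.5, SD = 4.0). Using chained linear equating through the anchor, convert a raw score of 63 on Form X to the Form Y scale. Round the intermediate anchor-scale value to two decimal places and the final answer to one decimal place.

58.4

Form X → anchor (Cohort 1): v = (4.1/10.1)(63 − 52.7) + 17.3 = 21.48
anchor → Form Y (Cohort 2): y = (11.0/4.0)(21.48 − 19.5) + 53.0 = 58.4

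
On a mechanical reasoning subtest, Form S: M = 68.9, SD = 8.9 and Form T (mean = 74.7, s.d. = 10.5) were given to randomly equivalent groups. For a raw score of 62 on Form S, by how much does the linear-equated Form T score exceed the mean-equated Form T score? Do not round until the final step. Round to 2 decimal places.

Mean-equated: 62 + (74.7 − 68.9) = 67.80
Linear-equated: (10.5/8.9)(62 − 68.9) + 74.7 = 66.560
Difference = 66.560 − 67.80 = -1.24

-1.24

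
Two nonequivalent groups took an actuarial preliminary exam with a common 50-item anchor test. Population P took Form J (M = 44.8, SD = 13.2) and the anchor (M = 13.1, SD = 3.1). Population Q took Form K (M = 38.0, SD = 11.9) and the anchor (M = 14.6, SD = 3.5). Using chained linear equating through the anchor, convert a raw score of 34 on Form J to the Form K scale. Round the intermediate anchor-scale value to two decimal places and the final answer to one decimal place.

Form J → anchor (Population P): v = (3.1/13.2)(34 − 44.8) + 13.1 = 10.56
anchor → Form K (Population Q): y = (11.9/3.5)(10.56 − 14.6) + 38.0 = 24.3

24.3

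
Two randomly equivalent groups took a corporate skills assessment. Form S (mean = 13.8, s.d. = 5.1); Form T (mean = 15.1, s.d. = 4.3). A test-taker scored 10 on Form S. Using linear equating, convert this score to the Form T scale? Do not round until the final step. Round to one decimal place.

11.9

Linear equating: y = (SD_Y/SD_X)(x − M_X) + M_Y
y = (4.3/5.1)(10 − 13.8) + 15.1
y = 0.843137 × -3.8 + 15.1 = -3.2039 + 15.1 = 11.9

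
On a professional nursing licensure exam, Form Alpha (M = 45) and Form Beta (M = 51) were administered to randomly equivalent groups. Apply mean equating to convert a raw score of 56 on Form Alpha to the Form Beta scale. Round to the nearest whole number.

Mean equating: y = x + (M_Y − M_X) = 56 + (51 − 45) = 62

62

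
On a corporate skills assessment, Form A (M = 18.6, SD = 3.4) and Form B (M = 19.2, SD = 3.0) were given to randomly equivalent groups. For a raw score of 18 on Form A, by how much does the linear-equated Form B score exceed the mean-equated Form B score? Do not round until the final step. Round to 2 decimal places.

0.07

Mean-equated: 18 + (19.2 − 18.6) = 18.60
Linear-equated: (3.0/3.4)(18 − 18.6) + 19.2 = 18.671
Difference = 18.671 − 18.60 = 0.07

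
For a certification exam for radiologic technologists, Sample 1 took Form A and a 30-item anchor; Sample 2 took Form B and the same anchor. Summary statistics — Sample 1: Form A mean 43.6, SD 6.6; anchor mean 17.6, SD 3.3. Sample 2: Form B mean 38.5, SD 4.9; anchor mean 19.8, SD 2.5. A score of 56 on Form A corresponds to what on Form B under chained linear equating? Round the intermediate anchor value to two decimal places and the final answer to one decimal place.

Form A → anchor (Sample 1): v = (3.3/6.6)(56 − 43.6) + 17.6 = 23.80
anchor → Form B (Sample 2): y = (4.9/2.5)(23.80 − 19.8) + 38.5 = 46.3

46.3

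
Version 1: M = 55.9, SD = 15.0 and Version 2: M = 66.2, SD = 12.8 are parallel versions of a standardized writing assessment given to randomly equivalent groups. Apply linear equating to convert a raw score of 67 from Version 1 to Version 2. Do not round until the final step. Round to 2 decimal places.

Linear equating: y = (SD_Y/SD_X)(x − M_X) + M_Y
y = (12.8/15.0)(67 − 55.9) + 66.2
y = 0.853333 × 11.1 + 66.2 = 9.4720 + 66.2 = 75.67

75.67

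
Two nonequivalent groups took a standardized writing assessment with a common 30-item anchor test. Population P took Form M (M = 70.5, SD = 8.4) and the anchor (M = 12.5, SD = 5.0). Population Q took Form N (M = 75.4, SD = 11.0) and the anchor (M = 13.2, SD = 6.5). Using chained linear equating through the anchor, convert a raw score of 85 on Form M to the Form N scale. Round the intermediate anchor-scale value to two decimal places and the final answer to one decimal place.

88.8

Form M → anchor (Population P): v = (5.0/8.4)(85 − 70.5) + 12.5 = 21.13
anchor → Form N (Population Q): y = (11.0/6.5)(21.13 − 13.2) + 75.4 = 88.8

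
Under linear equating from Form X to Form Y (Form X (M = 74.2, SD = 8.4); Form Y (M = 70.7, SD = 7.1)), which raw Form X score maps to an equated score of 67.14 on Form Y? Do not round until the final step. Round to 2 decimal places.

Invert y = (SD_Y/SD_X)(x − M_X) + M_Y:
x = (SD_X/SD_Y)(y − M_Y) + M_X = (8.4/7.1)(67.14 − 70.7) + 74.2
x = 1.183099 × -3.560 + 74.2 = 69.99

69.99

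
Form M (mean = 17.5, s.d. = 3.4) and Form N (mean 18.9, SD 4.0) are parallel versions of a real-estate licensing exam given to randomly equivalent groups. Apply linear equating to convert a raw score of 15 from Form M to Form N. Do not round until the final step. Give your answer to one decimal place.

16.0

Linear equating: y = (SD_Y/SD_X)(x − M_X) + M_Y
y = (4.0/3.4)(15 − 17.5) + 18.9
y = 1.176471 × -2.5 + 18.9 = -2.9412 + 18.9 = 16.0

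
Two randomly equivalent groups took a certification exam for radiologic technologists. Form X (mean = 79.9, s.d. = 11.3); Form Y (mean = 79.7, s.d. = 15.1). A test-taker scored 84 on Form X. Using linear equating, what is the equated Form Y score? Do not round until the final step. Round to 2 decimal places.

Linear equating: y = (SD_Y/SD_X)(x − M_X) + M_Y
y = (15.1/11.3)(84 − 79.9) + 79.7
y = 1.336283 × 4.1 + 79.7 = 5.4788 + 79.7 = 85.18

85.18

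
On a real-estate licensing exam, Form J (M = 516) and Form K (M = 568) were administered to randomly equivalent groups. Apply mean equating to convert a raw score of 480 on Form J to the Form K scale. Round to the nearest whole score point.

Mean equating: y = x + (M_Y − M_X) = 480 + (568 − 516) = 532

532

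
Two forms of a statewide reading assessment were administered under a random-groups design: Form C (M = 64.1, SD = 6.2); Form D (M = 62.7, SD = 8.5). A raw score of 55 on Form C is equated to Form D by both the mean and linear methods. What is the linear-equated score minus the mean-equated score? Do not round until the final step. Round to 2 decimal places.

Mean-equated: 55 + (62.7 − 64.1) = 53.60
Linear-equated: (8.5/6.2)(55 − 64.1) + 62.7 = 50.224
Difference = 50.224 − 53.60 = -3.38

-3.38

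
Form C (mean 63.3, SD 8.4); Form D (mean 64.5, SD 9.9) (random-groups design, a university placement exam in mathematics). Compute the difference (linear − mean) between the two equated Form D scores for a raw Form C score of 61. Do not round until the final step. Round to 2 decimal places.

-0.41

Mean-equated: 61 + (64.5 − 63.3) = 62.20
Linear-equated: (9.9/8.4)(61 − 63.3) + 64.5 = 61.789
Difference = 61.789 − 62.20 = -0.41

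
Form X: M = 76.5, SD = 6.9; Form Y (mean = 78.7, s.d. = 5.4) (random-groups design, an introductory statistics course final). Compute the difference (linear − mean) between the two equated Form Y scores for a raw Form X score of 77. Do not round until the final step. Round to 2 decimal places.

Mean-equated: 77 + (78.7 − 76.5) = 79.20
Linear-equated: (5.4/6.9)(77 − 76.5) + 78.7 = 79.091
Difference = 79.091 − 79.20 = -0.11

-0.11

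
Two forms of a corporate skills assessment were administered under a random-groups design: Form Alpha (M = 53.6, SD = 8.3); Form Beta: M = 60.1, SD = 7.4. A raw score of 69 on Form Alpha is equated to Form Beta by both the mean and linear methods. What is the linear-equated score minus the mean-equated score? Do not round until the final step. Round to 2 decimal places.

-1.67

Mean-equated: 69 + (60.1 − 53.6) = 75.50
Linear-equated: (7.4/8.3)(69 − 53.6) + 60.1 = 73.830
Difference = 73.830 − 75.50 = -1.67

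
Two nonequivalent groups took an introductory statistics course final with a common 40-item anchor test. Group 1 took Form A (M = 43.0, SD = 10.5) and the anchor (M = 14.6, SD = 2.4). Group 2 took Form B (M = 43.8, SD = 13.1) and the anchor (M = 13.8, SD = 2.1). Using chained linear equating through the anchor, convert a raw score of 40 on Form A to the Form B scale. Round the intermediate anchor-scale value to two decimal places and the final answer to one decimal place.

44.5

Form A → anchor (Group 1): v = (2.4/10.5)(40 − 43.0) + 14.6 = 13.91
anchor → Form B (Group 2): y = (13.1/2.1)(13.91 − 13.8) + 43.8 = 44.5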